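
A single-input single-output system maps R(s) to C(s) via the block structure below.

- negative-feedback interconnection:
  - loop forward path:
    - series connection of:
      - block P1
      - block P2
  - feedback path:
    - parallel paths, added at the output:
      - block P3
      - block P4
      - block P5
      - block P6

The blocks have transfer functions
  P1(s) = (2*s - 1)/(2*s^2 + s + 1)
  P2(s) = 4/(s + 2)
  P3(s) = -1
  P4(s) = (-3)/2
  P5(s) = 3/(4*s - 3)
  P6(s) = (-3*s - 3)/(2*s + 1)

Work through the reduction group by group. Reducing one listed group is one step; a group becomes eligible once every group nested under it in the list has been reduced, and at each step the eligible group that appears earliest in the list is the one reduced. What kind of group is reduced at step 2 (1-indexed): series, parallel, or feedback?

Step 1. reduce the series chain P1, P2
Step 2. combine P3, P4, P5, P6 in parallel
Step 3. collapse the loop ((P1*P2) forward, (P3+P4+P5+P6) return)
At step 2 the group reduced is parallel.

Answer: parallel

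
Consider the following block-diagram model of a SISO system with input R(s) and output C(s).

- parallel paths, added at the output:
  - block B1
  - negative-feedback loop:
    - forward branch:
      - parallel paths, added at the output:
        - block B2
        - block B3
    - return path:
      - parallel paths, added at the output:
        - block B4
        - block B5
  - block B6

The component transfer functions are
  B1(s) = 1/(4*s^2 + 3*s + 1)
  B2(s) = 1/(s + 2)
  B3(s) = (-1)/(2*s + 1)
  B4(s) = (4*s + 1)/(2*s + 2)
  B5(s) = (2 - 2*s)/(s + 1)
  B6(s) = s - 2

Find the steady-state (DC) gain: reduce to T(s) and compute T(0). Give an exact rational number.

First reduce the diagram to T(s).

Step 1. combine B2, B3 in parallel = (s - 1)/(2*s^2 + 5*s + 2)
Step 2. reduce the parallel group B4, B5 = 5/(2*s + 2)
Step 3. apply the feedback formula to (B2+B3), (B4+B5) = (2*s^2 - 2)/(4*s^3 + 14*s^2 + 19*s - 1)
Step 4. add B1, [(B2+B3)/(1+(B2+B3)*(B4+B5))], B6 (parallel) = (16*s^6 + 36*s^5 - 6*s^4 - 167*s^3 - 110*s^2 - 20*s - 1)/(16*s^5 + 68*s^4 + 122*s^3 + 67*s^2 + 16*s - 1)
Evaluating the step-4 result (the overall T(s)) at s = 0 gives T(0) = -1/(-1) = 1.

Answer: 1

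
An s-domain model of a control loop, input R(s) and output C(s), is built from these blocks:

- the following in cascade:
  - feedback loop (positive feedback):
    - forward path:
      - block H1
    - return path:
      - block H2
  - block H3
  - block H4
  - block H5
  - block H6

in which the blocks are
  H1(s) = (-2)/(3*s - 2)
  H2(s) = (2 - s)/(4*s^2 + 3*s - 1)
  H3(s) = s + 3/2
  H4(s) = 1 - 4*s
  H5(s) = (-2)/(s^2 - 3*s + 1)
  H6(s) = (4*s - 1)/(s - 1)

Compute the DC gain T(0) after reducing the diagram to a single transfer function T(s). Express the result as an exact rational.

Step 1: feedback reduction of H1, H2, giving (-8*s^2 - 6*s + 2)/(12*s^3 + s^2 - 11*s + 6)
Step 2: multiply [H1/(1-H1*H2)], H3, H4, H5, H6 (series), giving (-256*s^5 - 448*s^4 + 48*s^3 + 172*s^2 - 62*s + 6)/(12*s^6 - 47*s^5 + 33*s^4 + 42*s^3 - 69*s^2 + 35*s - 6)
The step-2 result is T(s). Setting s = 0: T(0) = 6/(-6) = -1.

Final answer: -1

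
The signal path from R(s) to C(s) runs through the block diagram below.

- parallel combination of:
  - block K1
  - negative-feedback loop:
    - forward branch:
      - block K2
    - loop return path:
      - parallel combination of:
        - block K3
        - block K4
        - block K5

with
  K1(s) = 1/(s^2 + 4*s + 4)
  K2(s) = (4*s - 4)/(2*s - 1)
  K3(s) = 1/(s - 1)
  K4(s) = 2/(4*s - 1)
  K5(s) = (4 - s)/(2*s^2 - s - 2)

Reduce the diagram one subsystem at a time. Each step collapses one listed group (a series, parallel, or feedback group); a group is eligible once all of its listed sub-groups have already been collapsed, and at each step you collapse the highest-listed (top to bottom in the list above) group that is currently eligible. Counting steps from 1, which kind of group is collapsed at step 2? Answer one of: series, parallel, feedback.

Answer: feedback

Working:
[1] parallel reduction of K3, K4, K5
[2] close the feedback loop around K2, (K3+K4+K5)
[3] reduce the parallel group K1, [K2/(1+K2*(K3+K4+K5))]
So the answer for step 2 is feedback.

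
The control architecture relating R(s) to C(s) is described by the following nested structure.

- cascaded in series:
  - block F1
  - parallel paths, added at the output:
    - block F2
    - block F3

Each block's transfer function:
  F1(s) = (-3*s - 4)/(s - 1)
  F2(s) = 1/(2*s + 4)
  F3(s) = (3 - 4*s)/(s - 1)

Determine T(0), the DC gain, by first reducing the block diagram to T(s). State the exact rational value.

First reduce the diagram to T(s).

Step 1 - combine F2, F3 in parallel gives (-8*s^2 - 9*s + 11)/(2*s^2 + 2*s - 4)
Step 2 - cascade F1, (F2+F3) gives (24*s^3 + 59*s^2 + 3*s - 44)/(2*s^3 - 6*s + 4)
That last expression is T(s); at s = 0 only the constant terms survive, so T(0) = -44/4 = -11.

Answer: -11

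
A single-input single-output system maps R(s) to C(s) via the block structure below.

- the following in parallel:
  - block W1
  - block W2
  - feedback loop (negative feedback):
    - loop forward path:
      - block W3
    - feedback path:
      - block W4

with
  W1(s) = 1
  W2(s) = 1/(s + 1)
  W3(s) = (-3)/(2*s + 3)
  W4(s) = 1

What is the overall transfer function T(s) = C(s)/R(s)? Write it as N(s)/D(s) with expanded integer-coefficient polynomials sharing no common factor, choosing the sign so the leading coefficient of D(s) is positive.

Step 1: close the feedback loop around W3, W4: (-3)/(2*s)
Step 2: sum the parallel branches W1, W2, [W3/(1+W3*W4)] - this is the overall T(s), already in the required normalized form

Therefore the answer is (2*s^2 + s - 3)/(2*s^2 + 2*s).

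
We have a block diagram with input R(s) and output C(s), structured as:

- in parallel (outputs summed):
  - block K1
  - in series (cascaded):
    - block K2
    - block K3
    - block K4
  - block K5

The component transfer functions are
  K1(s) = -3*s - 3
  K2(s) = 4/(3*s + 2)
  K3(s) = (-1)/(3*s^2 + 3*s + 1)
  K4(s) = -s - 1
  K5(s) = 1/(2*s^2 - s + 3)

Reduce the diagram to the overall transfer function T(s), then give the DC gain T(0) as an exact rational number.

Answer: -2/3

Working:
(1) combine K2, K3, K4 in series; result (4*s + 4)/(9*s^3 + 15*s^2 + 9*s + 2)
(2) add K1, (K2*K3*K4), K5 (parallel); result (-54*s^6 - 117*s^5 - 153*s^4 - 193*s^3 - 176*s^2 - 76*s - 4)/(18*s^5 + 21*s^4 + 30*s^3 + 40*s^2 + 25*s + 6)
That last expression is T(s); at s = 0 only the constant terms survive, so T(0) = -4/6 = -2/3.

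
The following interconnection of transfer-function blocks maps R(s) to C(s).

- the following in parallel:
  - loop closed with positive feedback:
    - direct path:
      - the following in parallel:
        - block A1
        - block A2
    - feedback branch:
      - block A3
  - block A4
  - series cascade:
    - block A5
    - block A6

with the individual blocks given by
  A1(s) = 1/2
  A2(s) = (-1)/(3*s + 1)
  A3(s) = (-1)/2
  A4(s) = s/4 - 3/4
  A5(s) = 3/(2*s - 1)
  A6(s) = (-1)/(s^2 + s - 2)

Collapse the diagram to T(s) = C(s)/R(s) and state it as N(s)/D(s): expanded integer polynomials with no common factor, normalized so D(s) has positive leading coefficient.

First reduce the diagram to T(s).

(1) add A1, A2 (parallel); result (3*s - 1)/(6*s + 2)
(2) collapse the loop ((A1+A2) forward, A3 return); result (6*s - 2)/(15*s + 3)
(3) cascade A5, A6; result (-3)/(2*s^3 + s^2 - 5*s + 2)
(4) add [(A1+A2)/(1-(A1+A2)*A3)], A4, (A5*A6) (parallel), which is the overall transfer function T(s) = C(s)/R(s) in lowest terms

Answer: (30*s^5 - 21*s^4 - 127*s^3 + 103*s^2 - 131*s - 70)/(120*s^4 + 84*s^3 - 288*s^2 + 60*s + 24)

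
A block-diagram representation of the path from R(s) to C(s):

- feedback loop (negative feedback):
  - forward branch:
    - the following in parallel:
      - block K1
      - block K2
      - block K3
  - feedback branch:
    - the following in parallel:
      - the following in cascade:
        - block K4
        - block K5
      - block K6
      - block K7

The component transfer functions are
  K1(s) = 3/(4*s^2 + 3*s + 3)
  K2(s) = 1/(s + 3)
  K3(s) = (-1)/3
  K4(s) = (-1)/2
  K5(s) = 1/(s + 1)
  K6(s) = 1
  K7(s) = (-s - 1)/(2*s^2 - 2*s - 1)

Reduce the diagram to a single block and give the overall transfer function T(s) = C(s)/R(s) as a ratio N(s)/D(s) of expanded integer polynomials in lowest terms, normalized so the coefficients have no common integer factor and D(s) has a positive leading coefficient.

1. add K1, K2, K3 (parallel): (-4*s^3 - 3*s^2 + 6*s + 27)/(12*s^3 + 45*s^2 + 36*s + 27)
2. cascade K4, K5: (-1)/(2*s + 2)
3. add (K4*K5), K6, K7 (parallel): (4*s^3 - 4*s^2 - 8*s - 3)/(4*s^3 - 6*s - 2)
4. close the feedback loop around (K1+K2+K3), ((K4*K5)+K6+K7) - this is the overall T(s), already in the required normalized form

Hence the answer: (-16*s^6 - 12*s^5 + 48*s^4 + 134*s^3 - 30*s^2 - 174*s - 54)/(32*s^6 + 184*s^5 + 140*s^4 - 66*s^3 - 453*s^2 - 468*s - 135)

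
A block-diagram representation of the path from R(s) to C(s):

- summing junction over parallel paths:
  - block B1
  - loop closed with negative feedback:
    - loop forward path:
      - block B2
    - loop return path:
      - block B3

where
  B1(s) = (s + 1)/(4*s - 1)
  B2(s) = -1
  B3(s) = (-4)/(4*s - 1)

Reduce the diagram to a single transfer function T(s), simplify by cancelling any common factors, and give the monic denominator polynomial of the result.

First reduce the diagram to T(s).

Step 1. feedback reduction of B2, B3, giving (1 - 4*s)/(4*s + 3)
Step 2. add B1, [B2/(1+B2*B3)] (parallel), giving (-12*s^2 + 15*s + 2)/(16*s^2 + 8*s - 3)
That last expression is T(s), already simplified. Scaling its denominator by 1/16 (the reciprocal of the leading coefficient) yields the monic denominator.

Answer: s^2 + s/2 - 3/16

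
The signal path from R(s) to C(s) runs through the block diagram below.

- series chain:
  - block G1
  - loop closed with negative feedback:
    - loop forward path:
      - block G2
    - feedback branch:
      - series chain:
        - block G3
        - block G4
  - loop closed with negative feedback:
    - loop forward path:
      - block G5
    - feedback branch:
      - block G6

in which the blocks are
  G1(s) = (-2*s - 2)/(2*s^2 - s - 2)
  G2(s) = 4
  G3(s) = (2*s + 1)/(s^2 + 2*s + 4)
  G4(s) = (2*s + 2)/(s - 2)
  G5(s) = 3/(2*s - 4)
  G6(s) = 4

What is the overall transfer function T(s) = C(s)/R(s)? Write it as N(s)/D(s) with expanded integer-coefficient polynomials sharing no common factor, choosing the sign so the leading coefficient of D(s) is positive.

Answer: (-12*s^4 - 12*s^3 + 96*s + 96)/(2*s^6 + 39*s^5 + 154*s^4 + 64*s^3 - 272*s^2 - 192*s)

Working:
Step 1. combine G3, G4 in series -> (4*s^2 + 6*s + 2)/(s^3 - 8)
Step 2. close the feedback loop around G2, (G3*G4) -> (4*s^3 - 32)/(s^3 + 16*s^2 + 24*s)
Step 3. close the feedback loop around G5, G6 -> 3/(2*s + 8)
Step 4. series reduction of G1, [G2/(1+G2*(G3*G4))], [G5/(1+G5*G6)], giving the overall T(s)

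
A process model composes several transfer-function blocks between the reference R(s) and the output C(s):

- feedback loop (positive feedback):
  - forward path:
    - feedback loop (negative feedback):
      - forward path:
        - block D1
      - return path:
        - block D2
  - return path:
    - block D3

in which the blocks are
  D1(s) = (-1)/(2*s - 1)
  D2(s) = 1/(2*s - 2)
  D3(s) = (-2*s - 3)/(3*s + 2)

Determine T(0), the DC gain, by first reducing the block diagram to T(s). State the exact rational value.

The answer is 1/2.

Reasoning:
1. feedback reduction of D1, D2 = (2 - 2*s)/(4*s^2 - 6*s + 1)
2. collapse the loop ([D1/(1+D1*D2)] forward, D3 return) = (-6*s^2 + 2*s + 4)/(12*s^3 - 14*s^2 - 11*s + 8)
DC gain: substitute s = 0 into T(s) from step 2: T(0) = 4/8 = 1/2.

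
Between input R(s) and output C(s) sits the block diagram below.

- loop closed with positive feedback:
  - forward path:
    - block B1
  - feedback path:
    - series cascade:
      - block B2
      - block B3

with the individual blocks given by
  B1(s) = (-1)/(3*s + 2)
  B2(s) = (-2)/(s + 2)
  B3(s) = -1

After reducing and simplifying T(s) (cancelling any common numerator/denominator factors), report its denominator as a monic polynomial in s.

1. multiply B2, B3 (series) gives 2/(s + 2)
2. apply the feedback formula to B1, (B2*B3) gives (-s - 2)/(3*s^2 + 8*s + 6)
No further cancellation is possible in the step-2 result, so that is T(s). Its denominator becomes monic after dividing by the leading coefficient 3.

Answer: s^2 + 8*s/3 + 2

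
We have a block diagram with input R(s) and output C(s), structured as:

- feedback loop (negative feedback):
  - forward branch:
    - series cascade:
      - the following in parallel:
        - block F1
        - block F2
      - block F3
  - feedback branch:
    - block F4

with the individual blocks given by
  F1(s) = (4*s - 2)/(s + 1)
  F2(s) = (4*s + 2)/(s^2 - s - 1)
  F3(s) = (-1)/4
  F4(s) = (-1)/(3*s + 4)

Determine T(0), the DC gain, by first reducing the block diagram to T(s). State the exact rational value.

(1) combine F1, F2 in parallel; result (4*s^3 - 2*s^2 + 4*s + 4)/(s^3 - 2*s - 1)
(2) cascade (F1+F2), F3; result (-2*s^3 + s^2 - 2*s - 2)/(2*s^3 - 4*s - 2)
(3) feedback reduction of ((F1+F2)*F3), F4; result (-6*s^4 - 5*s^3 - 2*s^2 - 14*s - 8)/(6*s^4 + 10*s^3 - 13*s^2 - 20*s - 6)
That last expression is T(s); at s = 0 only the constant terms survive, so T(0) = -8/(-6) = 4/3.

Therefore the answer is 4/3.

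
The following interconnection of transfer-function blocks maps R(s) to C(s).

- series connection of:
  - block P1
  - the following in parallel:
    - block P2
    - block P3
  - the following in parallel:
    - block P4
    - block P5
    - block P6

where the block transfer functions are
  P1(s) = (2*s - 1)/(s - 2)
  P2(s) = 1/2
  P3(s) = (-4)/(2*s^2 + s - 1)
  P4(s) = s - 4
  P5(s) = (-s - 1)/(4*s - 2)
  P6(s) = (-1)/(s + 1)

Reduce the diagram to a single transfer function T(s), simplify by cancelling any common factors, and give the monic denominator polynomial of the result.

Step 1 - reduce the parallel group P2, P3 gives (2*s^2 + s - 9)/(4*s^2 + 2*s - 2)
Step 2 - parallel reduction of P4, P5, P6 gives (4*s^3 - 15*s^2 - 16*s + 9)/(4*s^2 + 2*s - 2)
Step 3 - cascade P1, (P2+P3), (P4+P5+P6) gives (8*s^5 - 26*s^4 - 83*s^3 + 137*s^2 + 153*s - 81)/(8*s^4 - 4*s^3 - 24*s^2 - 4*s + 8)
No further cancellation is possible in the step-3 result, so that is T(s). Its denominator becomes monic after dividing by the leading coefficient 8.

Hence the answer: s^4 - s^3/2 - 3*s^2 - s/2 + 1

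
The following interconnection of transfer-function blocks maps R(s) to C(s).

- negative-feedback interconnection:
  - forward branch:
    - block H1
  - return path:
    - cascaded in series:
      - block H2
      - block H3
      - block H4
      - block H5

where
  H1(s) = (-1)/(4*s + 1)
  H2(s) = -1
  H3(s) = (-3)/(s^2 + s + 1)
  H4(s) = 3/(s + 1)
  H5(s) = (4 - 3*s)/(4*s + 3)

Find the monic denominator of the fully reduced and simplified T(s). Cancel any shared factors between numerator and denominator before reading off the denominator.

First reduce the diagram to T(s).

[1] multiply H2, H3, H4, H5 (series); result (36 - 27*s)/(4*s^4 + 11*s^3 + 14*s^2 + 10*s + 3)
[2] close the feedback loop around H1, (H2*H3*H4*H5); result (-4*s^4 - 11*s^3 - 14*s^2 - 10*s - 3)/(16*s^5 + 48*s^4 + 67*s^3 + 54*s^2 + 49*s - 33)
Step 2 gives the fully reduced T(s), with no common factor left to cancel. The denominator's leading coefficient is 16, so divide each of its coefficients by 16 to get the monic form.

Answer: s^5 + 3*s^4 + 67*s^3/16 + 27*s^2/8 + 49*s/16 - 33/16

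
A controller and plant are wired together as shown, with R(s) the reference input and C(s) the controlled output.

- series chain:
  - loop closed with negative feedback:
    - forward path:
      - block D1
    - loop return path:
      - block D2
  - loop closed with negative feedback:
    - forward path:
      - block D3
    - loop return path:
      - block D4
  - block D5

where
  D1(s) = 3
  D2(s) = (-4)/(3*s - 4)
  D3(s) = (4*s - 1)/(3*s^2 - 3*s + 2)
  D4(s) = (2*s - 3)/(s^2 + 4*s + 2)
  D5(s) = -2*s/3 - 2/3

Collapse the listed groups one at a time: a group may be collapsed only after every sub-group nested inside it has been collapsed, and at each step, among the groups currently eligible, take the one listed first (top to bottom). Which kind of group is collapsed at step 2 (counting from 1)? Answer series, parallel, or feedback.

1. collapse the loop (D1 forward, D2 return)
2. reduce the feedback loop with forward D3 and return D4
3. reduce the series chain [D1/(1+D1*D2)], [D3/(1+D3*D4)], D5
Step 2 collapses a feedback group.

Therefore the answer is feedback.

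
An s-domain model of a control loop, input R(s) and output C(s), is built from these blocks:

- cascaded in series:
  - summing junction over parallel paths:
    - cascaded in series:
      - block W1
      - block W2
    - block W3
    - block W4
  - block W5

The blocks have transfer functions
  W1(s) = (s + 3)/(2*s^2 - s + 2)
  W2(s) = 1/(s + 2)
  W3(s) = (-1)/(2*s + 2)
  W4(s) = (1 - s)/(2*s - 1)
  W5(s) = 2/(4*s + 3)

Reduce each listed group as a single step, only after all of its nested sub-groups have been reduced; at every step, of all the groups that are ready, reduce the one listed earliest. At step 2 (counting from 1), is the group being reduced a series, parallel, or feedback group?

Step 1. cascade W1, W2
Step 2. reduce the parallel group (W1*W2), W3, W4
Step 3. cascade ((W1*W2)+W3+W4), W5
Step 2: parallel.

Final answer: parallel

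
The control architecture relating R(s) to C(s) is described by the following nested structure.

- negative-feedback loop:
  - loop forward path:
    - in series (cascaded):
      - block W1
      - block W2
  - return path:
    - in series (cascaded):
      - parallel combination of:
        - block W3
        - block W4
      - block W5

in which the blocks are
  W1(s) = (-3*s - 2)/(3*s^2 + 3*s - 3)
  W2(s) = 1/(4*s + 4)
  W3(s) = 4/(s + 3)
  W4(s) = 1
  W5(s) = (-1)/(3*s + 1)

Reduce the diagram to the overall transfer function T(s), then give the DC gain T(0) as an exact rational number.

The answer is 3/11.

Reasoning:
1. reduce the series chain W1, W2 = (-3*s - 2)/(12*s^3 + 24*s^2 - 12)
2. combine W3, W4 in parallel = (s + 7)/(s + 3)
3. multiply (W3+W4), W5 (series) = (-s - 7)/(3*s^2 + 10*s + 3)
4. close the feedback loop around (W1*W2), ((W3+W4)*W5) = (-9*s^3 - 36*s^2 - 29*s - 6)/(36*s^5 + 192*s^4 + 276*s^3 + 39*s^2 - 97*s - 22)
That last expression is T(s); at s = 0 only the constant terms survive, so T(0) = -6/(-22) = 3/11.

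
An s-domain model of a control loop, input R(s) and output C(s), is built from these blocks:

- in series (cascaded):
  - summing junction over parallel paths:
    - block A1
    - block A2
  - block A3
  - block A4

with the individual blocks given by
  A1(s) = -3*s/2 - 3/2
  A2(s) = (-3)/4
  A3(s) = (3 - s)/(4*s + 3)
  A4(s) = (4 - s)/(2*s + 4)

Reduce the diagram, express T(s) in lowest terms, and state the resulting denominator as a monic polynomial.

Answer: s^2 + 11*s/4 + 3/2

Working:
Step 1: parallel reduction of A1, A2 = -3*s/2 - 9/4
Step 2: series reduction of (A1+A2), A3, A4 = (-6*s^3 + 33*s^2 - 9*s - 108)/(32*s^2 + 88*s + 48)
That last expression is T(s), already simplified. Scaling its denominator by 1/32 (the reciprocal of the leading coefficient) yields the monic denominator.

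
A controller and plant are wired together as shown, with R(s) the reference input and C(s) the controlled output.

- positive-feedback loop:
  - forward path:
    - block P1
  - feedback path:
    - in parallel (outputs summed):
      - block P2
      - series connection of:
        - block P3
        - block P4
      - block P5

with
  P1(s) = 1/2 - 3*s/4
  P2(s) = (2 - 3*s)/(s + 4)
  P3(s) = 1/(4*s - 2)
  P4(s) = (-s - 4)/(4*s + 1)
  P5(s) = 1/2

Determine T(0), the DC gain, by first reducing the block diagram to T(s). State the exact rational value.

1. combine P3, P4 in series, giving (-s - 4)/(16*s^2 - 4*s - 2)
2. sum the parallel branches P2, (P3*P4), P5, giving (-40*s^3 + 73*s^2 - 19*s - 24)/(16*s^3 + 60*s^2 - 18*s - 8)
3. feedback reduction of P1, (P2+(P3*P4)+P5), giving (48*s^4 + 148*s^3 - 174*s^2 + 12*s + 16)/(120*s^4 - 363*s^3 - 37*s^2 + 106*s - 16)
DC gain: substitute s = 0 into T(s) from step 3: T(0) = 16/(-16) = -1.

Therefore the answer is -1.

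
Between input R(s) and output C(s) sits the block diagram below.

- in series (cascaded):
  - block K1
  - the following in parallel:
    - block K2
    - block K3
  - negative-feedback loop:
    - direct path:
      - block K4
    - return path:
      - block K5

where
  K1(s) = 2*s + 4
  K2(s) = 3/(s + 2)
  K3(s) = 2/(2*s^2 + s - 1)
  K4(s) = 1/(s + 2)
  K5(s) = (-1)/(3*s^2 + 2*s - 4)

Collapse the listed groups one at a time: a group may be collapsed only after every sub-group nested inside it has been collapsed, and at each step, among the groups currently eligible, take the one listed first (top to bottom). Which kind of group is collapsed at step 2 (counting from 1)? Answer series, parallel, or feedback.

Answer: feedback

Working:
[1] sum the parallel branches K2, K3
[2] apply the feedback formula to K4, K5
[3] reduce the series chain K1, (K2+K3), [K4/(1+K4*K5)]
Step 2 collapses a feedback group.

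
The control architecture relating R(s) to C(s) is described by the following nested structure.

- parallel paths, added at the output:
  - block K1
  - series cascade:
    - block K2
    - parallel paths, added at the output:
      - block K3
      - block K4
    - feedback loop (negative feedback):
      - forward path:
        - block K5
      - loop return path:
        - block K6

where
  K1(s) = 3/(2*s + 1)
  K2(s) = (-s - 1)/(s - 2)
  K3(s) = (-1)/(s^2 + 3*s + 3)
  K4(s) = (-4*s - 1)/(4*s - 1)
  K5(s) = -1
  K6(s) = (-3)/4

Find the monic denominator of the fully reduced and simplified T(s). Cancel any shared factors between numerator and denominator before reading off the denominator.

Step 1 - add K3, K4 (parallel) = (-4*s^3 - 13*s^2 - 19*s - 2)/(4*s^3 + 11*s^2 + 9*s - 3)
Step 2 - reduce the feedback loop with forward K5 and return K6 = (-4)/7
Step 3 - cascade K2, (K3+K4), [K5/(1+K5*K6)] = (-16*s^4 - 68*s^3 - 128*s^2 - 84*s - 8)/(28*s^4 + 21*s^3 - 91*s^2 - 147*s + 42)
Step 4 - reduce the parallel group K1, (K2*(K3+K4)*[K5/(1+K5*K6)]) = (-32*s^5 - 68*s^4 - 261*s^3 - 569*s^2 - 541*s + 118)/(56*s^5 + 70*s^4 - 161*s^3 - 385*s^2 - 63*s + 42)
The result of step 4 is T(s) in lowest terms. Its denominator has leading coefficient 56; dividing the denominator through by 56 makes it monic.

Final answer: s^5 + 5*s^4/4 - 23*s^3/8 - 55*s^2/8 - 9*s/8 + 3/4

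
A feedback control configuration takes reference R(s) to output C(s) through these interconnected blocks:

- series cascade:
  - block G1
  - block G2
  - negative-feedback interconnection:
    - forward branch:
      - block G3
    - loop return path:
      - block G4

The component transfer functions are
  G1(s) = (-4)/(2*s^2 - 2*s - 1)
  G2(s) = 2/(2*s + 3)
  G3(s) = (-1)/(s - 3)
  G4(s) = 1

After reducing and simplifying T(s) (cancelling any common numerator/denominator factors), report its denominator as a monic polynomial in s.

The answer is s^4 - 7*s^3/2 - 4*s^2 + 29*s/4 + 3.

Reasoning:
(1) apply the feedback formula to G3, G4 gives (-1)/(s - 4)
(2) combine G1, G2, [G3/(1+G3*G4)] in series gives 8/(4*s^4 - 14*s^3 - 16*s^2 + 29*s + 12)
The result of step 2 is T(s) in lowest terms. Its denominator has leading coefficient 4; dividing the denominator through by 4 makes it monic.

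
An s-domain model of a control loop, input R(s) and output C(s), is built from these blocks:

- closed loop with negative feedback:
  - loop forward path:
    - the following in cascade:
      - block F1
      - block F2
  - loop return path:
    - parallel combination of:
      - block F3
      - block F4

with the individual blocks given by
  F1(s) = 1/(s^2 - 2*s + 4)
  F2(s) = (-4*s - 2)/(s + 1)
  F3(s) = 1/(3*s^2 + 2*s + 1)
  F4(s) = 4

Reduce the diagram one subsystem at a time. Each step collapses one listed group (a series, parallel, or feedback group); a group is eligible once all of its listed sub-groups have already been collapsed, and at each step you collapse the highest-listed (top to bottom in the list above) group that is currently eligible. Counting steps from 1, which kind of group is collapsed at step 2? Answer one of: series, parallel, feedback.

Answer: parallel

Working:
Step 1. combine F1, F2 in series
Step 2. sum the parallel branches F3, F4
Step 3. apply the feedback formula to (F1*F2), (F3+F4)
So the answer for step 2 is parallel.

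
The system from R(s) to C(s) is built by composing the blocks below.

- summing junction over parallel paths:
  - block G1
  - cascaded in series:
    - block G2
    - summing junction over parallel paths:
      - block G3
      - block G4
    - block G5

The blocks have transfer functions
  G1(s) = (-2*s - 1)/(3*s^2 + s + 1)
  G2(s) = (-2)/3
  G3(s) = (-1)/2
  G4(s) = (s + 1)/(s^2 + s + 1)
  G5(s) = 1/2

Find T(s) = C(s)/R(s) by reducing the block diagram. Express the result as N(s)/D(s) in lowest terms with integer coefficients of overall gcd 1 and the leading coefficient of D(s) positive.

First reduce the diagram to T(s).

Step 1. parallel reduction of G3, G4; result (-s^2 + s + 1)/(2*s^2 + 2*s + 2)
Step 2. combine G2, (G3+G4), G5 in series; result (s^2 - s - 1)/(6*s^2 + 6*s + 6)
Step 3. combine G1, (G2*(G3+G4)*G5) in parallel - this is the overall T(s), already in the required normalized form

Answer: (3*s^4 - 14*s^3 - 21*s^2 - 20*s - 7)/(18*s^4 + 24*s^3 + 30*s^2 + 12*s + 6)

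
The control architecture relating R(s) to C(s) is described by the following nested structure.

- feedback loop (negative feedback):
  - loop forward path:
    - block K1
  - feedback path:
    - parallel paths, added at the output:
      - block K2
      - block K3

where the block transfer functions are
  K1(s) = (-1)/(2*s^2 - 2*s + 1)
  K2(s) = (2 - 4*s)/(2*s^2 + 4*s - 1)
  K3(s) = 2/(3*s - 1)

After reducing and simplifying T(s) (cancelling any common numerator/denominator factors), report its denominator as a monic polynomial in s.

(1) reduce the parallel group K2, K3 -> (-8*s^2 + 18*s - 4)/(6*s^3 + 10*s^2 - 7*s + 1)
(2) apply the feedback formula to K1, (K2+K3) -> (-6*s^3 - 10*s^2 + 7*s - 1)/(12*s^5 + 8*s^4 - 28*s^3 + 34*s^2 - 27*s + 5)
No further cancellation is possible in the step-2 result, so that is T(s). Its denominator becomes monic after dividing by the leading coefficient 12.

Therefore the answer is s^5 + 2*s^4/3 - 7*s^3/3 + 17*s^2/6 - 9*s/4 + 5/12.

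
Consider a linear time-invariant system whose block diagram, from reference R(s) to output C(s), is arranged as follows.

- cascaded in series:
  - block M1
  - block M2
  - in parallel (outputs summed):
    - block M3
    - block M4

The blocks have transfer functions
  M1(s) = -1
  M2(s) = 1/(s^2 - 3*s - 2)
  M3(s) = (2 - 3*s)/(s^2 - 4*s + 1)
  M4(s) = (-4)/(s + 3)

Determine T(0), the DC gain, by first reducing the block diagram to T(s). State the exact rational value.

Step 1. reduce the parallel group M3, M4 -> (-7*s^2 + 9*s + 2)/(s^3 - s^2 - 11*s + 3)
Step 2. combine M1, M2, (M3+M4) in series -> (7*s^2 - 9*s - 2)/(s^5 - 4*s^4 - 10*s^3 + 38*s^2 + 13*s - 6)
DC gain: substitute s = 0 into T(s) from step 2: T(0) = -2/(-6) = 1/3.

Final answer: 1/3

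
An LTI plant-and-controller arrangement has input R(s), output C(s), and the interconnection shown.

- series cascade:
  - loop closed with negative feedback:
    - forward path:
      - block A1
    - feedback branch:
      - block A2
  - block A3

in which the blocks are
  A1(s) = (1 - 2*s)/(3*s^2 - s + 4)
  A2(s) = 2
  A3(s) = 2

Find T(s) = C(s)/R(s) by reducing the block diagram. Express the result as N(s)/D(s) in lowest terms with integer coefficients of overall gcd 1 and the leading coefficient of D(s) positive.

First reduce the diagram to T(s).

1. close the feedback loop around A1, A2, giving (1 - 2*s)/(3*s^2 - 5*s + 6)
2. series reduction of [A1/(1+A1*A2)], A3, giving the overall T(s)

Answer: (2 - 4*s)/(3*s^2 - 5*s + 6)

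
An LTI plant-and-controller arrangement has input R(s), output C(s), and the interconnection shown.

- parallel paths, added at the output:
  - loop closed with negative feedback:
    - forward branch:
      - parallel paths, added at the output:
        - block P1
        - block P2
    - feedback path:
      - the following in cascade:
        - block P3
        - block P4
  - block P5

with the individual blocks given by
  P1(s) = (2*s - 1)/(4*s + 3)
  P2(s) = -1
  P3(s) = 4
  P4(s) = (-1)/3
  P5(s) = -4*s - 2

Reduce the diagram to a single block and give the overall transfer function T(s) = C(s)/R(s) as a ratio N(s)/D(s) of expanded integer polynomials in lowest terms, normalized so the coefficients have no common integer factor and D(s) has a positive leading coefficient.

First reduce the diagram to T(s).

(1) sum the parallel branches P1, P2: (-2*s - 4)/(4*s + 3)
(2) reduce the series chain P3, P4: (-4)/3
(3) collapse the loop ((P1+P2) forward, (P3*P4) return): (-6*s - 12)/(20*s + 25)
(4) add [(P1+P2)/(1+(P1+P2)*(P3*P4))], P5 (parallel); the result is T(s) itself (integer coefficients, no common factor, positive leading denominator coefficient)

Answer: (-80*s^2 - 146*s - 62)/(20*s + 25)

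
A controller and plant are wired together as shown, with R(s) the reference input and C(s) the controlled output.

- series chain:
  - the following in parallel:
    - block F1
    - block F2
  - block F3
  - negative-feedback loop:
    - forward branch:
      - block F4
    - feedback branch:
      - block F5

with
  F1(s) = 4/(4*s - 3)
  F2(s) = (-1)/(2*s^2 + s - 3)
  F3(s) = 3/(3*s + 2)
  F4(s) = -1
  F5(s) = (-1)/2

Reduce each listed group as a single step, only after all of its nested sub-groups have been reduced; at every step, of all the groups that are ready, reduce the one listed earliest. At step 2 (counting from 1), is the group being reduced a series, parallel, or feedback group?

Step 1 - combine F1, F2 in parallel
Step 2 - reduce the feedback loop with forward F4 and return F5
Step 3 - multiply (F1+F2), F3, [F4/(1+F4*F5)] (series)
Step 2 collapses a feedback group.

Final answer: feedback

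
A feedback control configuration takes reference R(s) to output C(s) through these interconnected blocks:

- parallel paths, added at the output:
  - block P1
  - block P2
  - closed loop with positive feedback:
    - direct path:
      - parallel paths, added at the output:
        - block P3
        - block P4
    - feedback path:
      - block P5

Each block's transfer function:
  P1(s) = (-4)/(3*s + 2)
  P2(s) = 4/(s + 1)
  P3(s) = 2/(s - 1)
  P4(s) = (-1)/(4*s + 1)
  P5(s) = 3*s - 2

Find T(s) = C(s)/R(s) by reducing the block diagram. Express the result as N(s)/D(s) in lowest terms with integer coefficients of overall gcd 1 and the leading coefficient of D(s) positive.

Step 1 - parallel reduction of P3, P4: (7*s + 3)/(4*s^2 - 3*s - 1)
Step 2 - reduce the feedback loop with forward (P3+P4) and return P5: (-7*s - 3)/(17*s^2 - 2*s - 5)
Step 3 - parallel reduction of P1, P2, [(P3+P4)/(1-(P3+P4)*P5)]: this yields T(s), and no further normalization is needed

Therefore the answer is (115*s^3 + 8*s^2 - 77*s - 26)/(51*s^4 + 79*s^3 + 9*s^2 - 29*s - 10).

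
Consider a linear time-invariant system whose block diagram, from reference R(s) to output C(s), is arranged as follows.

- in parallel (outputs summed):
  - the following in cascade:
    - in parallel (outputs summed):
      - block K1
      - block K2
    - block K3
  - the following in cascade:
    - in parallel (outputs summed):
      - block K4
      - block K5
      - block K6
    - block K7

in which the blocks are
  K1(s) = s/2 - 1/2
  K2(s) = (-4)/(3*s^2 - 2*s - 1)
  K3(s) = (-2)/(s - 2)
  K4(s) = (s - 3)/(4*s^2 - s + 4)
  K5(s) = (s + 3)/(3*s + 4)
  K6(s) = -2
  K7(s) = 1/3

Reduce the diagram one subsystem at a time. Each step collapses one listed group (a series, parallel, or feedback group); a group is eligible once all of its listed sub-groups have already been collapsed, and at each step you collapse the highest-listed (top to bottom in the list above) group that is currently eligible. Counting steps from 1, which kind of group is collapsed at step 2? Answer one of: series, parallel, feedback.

Reducing step by step:

Step 1. parallel reduction of K1, K2
Step 2. cascade (K1+K2), K3
Step 3. reduce the parallel group K4, K5, K6
Step 4. combine (K4+K5+K6), K7 in series
Step 5. add ((K1+K2)*K3), ((K4+K5+K6)*K7) (parallel)
The group at step 2 is a series group.

Answer: series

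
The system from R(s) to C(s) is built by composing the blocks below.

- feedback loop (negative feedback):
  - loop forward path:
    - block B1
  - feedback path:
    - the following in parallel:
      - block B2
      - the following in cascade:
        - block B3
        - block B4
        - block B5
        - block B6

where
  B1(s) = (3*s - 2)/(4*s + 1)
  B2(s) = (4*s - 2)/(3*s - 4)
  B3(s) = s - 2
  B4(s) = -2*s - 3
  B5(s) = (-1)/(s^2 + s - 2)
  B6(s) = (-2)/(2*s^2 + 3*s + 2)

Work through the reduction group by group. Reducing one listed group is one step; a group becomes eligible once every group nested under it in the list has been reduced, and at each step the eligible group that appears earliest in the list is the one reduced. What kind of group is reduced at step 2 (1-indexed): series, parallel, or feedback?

Answer: parallel

Working:
[1] combine B3, B4, B5, B6 in series
[2] reduce the parallel group B2, (B3*B4*B5*B6)
[3] close the feedback loop around B1, (B2+(B3*B4*B5*B6))
Step 2 collapses a parallel group.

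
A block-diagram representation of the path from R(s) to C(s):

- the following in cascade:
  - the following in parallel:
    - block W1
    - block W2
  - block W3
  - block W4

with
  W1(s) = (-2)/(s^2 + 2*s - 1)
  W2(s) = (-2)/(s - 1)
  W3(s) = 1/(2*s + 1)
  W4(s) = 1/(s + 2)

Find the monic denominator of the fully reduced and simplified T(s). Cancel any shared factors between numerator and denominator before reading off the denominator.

First reduce the diagram to T(s).

[1] sum the parallel branches W1, W2; result (-2*s^2 - 6*s + 4)/(s^3 + s^2 - 3*s + 1)
[2] cascade (W1+W2), W3, W4; result (-2*s^2 - 6*s + 4)/(2*s^5 + 7*s^4 + s^3 - 11*s^2 - s + 2)
The result of step 2 is T(s) in lowest terms. Its denominator has leading coefficient 2; dividing the denominator through by 2 makes it monic.

Answer: s^5 + 7*s^4/2 + s^3/2 - 11*s^2/2 - s/2 + 1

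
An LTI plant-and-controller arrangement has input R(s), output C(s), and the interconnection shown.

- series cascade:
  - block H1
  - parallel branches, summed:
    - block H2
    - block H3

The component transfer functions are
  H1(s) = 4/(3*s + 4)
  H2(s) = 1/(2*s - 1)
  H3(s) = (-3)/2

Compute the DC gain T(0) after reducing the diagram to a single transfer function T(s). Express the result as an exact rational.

Step 1: parallel reduction of H2, H3 -> (5 - 6*s)/(4*s - 2)
Step 2: series reduction of H1, (H2+H3) -> (10 - 12*s)/(6*s^2 + 5*s - 4)
That last expression is T(s); at s = 0 only the constant terms survive, so T(0) = 10/(-4) = -5/2.

Therefore the answer is -5/2.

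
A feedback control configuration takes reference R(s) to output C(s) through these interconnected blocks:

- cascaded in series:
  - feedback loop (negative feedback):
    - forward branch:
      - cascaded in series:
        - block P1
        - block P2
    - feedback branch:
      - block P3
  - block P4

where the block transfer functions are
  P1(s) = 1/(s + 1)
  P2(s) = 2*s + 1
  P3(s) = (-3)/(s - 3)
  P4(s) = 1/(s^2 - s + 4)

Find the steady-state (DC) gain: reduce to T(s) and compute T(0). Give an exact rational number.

The answer is 1/8.

Reasoning:
[1] cascade P1, P2, giving (2*s + 1)/(s + 1)
[2] feedback reduction of (P1*P2), P3, giving (2*s^2 - 5*s - 3)/(s^2 - 8*s - 6)
[3] reduce the series chain [(P1*P2)/(1+(P1*P2)*P3)], P4, giving (2*s^2 - 5*s - 3)/(s^4 - 9*s^3 + 6*s^2 - 26*s - 24)
Step 3 gives the overall T(s). Then T(0) = -3/(-24) = 1/8.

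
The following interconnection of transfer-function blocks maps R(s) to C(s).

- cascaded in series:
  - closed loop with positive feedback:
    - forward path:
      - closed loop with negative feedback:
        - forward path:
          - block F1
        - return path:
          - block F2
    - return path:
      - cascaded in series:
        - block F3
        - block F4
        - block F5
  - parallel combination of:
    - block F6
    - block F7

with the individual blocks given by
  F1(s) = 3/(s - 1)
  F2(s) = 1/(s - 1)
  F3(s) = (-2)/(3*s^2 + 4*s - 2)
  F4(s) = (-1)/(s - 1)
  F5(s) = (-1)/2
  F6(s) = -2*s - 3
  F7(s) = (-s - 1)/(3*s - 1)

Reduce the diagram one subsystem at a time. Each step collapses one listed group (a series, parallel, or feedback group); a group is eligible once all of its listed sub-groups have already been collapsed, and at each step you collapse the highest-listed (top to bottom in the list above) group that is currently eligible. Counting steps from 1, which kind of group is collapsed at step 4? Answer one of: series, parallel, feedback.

[1] apply the feedback formula to F1, F2
[2] cascade F3, F4, F5
[3] apply the feedback formula to [F1/(1+F1*F2)], (F3*F4*F5)
[4] combine F6, F7 in parallel
[5] combine [[F1/(1+F1*F2)]/(1-[F1/(1+F1*F2)]*(F3*F4*F5))], (F6+F7) in series
Step 4: parallel.

Final answer: parallel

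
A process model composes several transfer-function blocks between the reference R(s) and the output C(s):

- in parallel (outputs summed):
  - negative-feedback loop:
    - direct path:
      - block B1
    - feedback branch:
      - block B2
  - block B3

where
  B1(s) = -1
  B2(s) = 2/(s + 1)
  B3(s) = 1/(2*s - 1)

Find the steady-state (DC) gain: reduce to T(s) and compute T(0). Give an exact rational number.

Step 1 - apply the feedback formula to B1, B2 -> (-s - 1)/(s - 1)
Step 2 - reduce the parallel group [B1/(1+B1*B2)], B3 -> (-2*s^2)/(2*s^2 - 3*s + 1)
Step 2 gives the overall T(s). Then T(0) = 0/1 = 0.

Hence the answer: 0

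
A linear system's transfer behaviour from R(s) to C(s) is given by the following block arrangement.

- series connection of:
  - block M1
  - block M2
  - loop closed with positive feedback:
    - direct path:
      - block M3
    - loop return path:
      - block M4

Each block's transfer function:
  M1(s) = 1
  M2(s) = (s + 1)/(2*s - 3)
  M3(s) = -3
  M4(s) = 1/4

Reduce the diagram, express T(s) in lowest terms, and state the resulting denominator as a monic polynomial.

1. feedback reduction of M3, M4: (-12)/7
2. series reduction of M1, M2, [M3/(1-M3*M4)]: (-12*s - 12)/(14*s - 21)
Step 2 gives the fully reduced T(s), with no common factor left to cancel. The denominator's leading coefficient is 14, so divide each of its coefficients by 14 to get the monic form.

Therefore the answer is s - 3/2.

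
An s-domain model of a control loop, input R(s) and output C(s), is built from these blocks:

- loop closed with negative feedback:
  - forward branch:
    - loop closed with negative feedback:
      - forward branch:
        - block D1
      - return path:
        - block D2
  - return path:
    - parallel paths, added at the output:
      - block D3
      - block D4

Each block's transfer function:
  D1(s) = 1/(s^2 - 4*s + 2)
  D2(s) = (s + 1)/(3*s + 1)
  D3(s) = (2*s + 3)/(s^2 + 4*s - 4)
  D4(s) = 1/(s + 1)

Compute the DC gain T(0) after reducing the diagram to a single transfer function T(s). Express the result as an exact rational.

(1) apply the feedback formula to D1, D2; result (3*s + 1)/(3*s^3 - 11*s^2 + 3*s + 3)
(2) add D3, D4 (parallel); result (3*s^2 + 9*s - 1)/(s^3 + 5*s^2 - 4)
(3) close the feedback loop around [D1/(1+D1*D2)], (D3+D4); result (3*s^4 + 16*s^3 + 5*s^2 - 12*s - 4)/(3*s^6 + 4*s^5 - 52*s^4 + 15*s^3 + 89*s^2 - 6*s - 13)
Evaluating the step-3 result (the overall T(s)) at s = 0 gives T(0) = -4/(-13) = 4/13.

Therefore the answer is 4/13.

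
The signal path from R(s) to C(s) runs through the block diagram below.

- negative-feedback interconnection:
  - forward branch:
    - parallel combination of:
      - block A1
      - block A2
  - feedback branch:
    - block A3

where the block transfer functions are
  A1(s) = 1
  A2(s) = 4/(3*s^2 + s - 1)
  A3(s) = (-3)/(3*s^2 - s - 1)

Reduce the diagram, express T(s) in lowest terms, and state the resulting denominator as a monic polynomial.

[1] combine A1, A2 in parallel, giving (3*s^2 + s + 3)/(3*s^2 + s - 1)
[2] collapse the loop ((A1+A2) forward, A3 return), giving (9*s^4 + 5*s^2 - 4*s - 3)/(9*s^4 - 16*s^2 - 3*s - 8)
No further cancellation is possible in the step-2 result, so that is T(s). Its denominator becomes monic after dividing by the leading coefficient 9.

Hence the answer: s^4 - 16*s^2/9 - s/3 - 8/9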